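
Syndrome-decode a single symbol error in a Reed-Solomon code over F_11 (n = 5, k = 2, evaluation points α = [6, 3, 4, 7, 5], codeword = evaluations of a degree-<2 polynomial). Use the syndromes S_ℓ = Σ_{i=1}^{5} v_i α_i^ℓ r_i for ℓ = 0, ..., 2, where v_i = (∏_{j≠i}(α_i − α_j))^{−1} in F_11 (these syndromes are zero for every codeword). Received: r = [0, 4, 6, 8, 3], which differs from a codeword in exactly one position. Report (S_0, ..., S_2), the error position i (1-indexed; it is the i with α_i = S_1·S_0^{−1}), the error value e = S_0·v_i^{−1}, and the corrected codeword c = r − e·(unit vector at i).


S = (3, 9, 5), error at position 2, error magnitude e = 6, c = [0, 9, 6, 8, 3].

Step 1: column multipliers v_i = (∏_{j≠i}(α_i − α_j))^{−1} mod 11.
  i = 1 (α = 6): (6−3)(6−4)(6−7)(6−5) = 3·2·(−1)·1 = −6 ≡ 5, so v_1 = 5^{−1} = 9 (mod 11).
  i = 2 (α = 3): (3−6)(3−4)(3−7)(3−5) = (−3)·(−1)·(−4)·(−2) = 24 ≡ 2, so v_2 = 2^{−1} = 6 (mod 11).
  i = 3 (α = 4): (4−6)(4−3)(4−7)(4−5) = (−2)·1·(−3)·(−1) = −6 ≡ 5, so v_3 = 5^{−1} = 9 (mod 11).
  i = 4 (α = 7): (7−6)(7−3)(7−4)(7−5) = 1·4·3·2 = 24 ≡ 2, so v_4 = 2^{−1} = 6 (mod 11).
  i = 5 (α = 5): (5−6)(5−3)(5−4)(5−7) = (−1)·2·1·(−2) = 4 ≡ 4, so v_5 = 4^{−1} = 3 (mod 11).
  v = [9, 6, 9, 6, 3].
Step 2: syndromes of r = [0, 4, 6, 8, 3] (all sums mod 11).
  S_0 = Σ v_i r_i = 9·0 + 6·4 + 9·6 + 6·8 + 3·3 = 135 ≡ 3.
  S_1 = Σ v_i α_i r_i = 9·6·0 + 6·3·4 + 9·4·6 + 6·7·8 + 3·5·3 = 669 ≡ 9.
  α_i^2 mod 11 = [3, 9, 5, 5, 3].
  S_2 = Σ v_i α_i^2 r_i = 9·3·0 + 6·9·4 + 9·5·6 + 6·5·8 + 3·3·3 = 753 ≡ 5.
  S = (3, 9, 5) ≠ 0, so r is not a codeword (an error is present).
Step 3: locate the error. For a single error e at position i, S_ℓ = v_i·e·α_i^ℓ, so α_err = S_1/S_0.
  S_0^{−1} = 3^{−1} = 4 (mod 11), so α_err = 9·4 = 36 ≡ 3 = α_2. Error position i = 2.
  Consistency check: S_2/S_1 = 5·5 = 25 ≡ 3 = α_err ✓ (single-error assumption holds).
Step 4: error magnitude e = S_0/v_2 = S_0·∏_{j≠2}(α_2 − α_j) = 3·2 = 6 ≡ 6 (mod 11).
Step 5: correct position 2: c_2 = r_2 − e = 4 − 6 ≡ 9 (mod 11). Hence c = [0, 9, 6, 8, 3].
  Check: interpolating c through the α_i gives m(x) = 7 + 8·x (degree < 2) with m(α_i) = c_i for every i, so c is indeed a codeword.


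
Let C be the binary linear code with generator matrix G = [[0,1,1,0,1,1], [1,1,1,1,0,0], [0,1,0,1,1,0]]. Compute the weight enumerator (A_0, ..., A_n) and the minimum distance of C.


Weight distribution: A_0 = 1, A_3 = 4, A_4 = 3. Minimum distance d = 3.

Enumerate all 2^3 = 8 messages m ∈ F_2^3.
For each, compute codeword c = mG in F_2^6, then tally its weight.
  m = 000 → c = 000000, weight = 0.
  m = 100 → c = 011011, weight = 4.
  m = 010 → c = 111100, weight = 4.
  m = 110 → c = 100111, weight = 4.
  m = 001 → c = 010110, weight = 3.
  m = 101 → c = 001101, weight = 3.
  m = 011 → c = 101010, weight = 3.
  m = 111 → c = 110001, weight = 3.
Tally weights:
  weight 0: 1 codewords.
  weight 3: 4 codewords.
  weight 4: 3 codewords.
Minimum distance d = smallest w > 0 with A_w > 0 = 3.
Sanity: Σ A_w = 8 = 2^3 = 8 ✓.


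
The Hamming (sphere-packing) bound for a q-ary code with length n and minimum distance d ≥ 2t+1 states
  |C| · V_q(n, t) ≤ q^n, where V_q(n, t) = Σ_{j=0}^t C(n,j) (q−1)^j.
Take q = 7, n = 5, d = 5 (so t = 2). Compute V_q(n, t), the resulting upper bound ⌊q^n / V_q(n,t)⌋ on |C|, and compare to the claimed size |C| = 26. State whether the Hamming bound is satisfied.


V_q(n, t) = 391, q^n = 16807, Hamming bound = 42, |C| = 26 ≤ bound (satisfied).

Step 1: Compute V_q(n, t) = Σ_{j=0}^2 C(n, j) (q−1)^j.
  j = 0: C(5,0)·(6)^0 = 1·1 = 1.
  j = 1: C(5,1)·(6)^1 = 5·6 = 30.
  j = 2: C(5,2)·(6)^2 = 10·36 = 360.
  V_q(n, t) = 1 + 30 + 360 = 391.
Step 2: q^n = 7^5 = 16807.
Step 3: Hamming bound ⌊q^n / V_q(n,t)⌋ = ⌊16807/391⌋ = 42.
Step 4: Compare |C| = 26 to 42: satisfied.
The claimed |C| lies below the Hamming bound.


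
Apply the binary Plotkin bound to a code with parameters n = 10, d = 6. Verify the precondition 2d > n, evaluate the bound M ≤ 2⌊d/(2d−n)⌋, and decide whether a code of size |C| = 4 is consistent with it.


Plotkin bound M ≤ 6; given |C| = 4 ≤ bound (satisfied).

Check applicability: 2d = 12, n = 10.
2d − n = 2 > 0, so Plotkin applies.
Compute d/(2d−n) = 6/2 ≈ 3.0000.
⌊d/(2d−n)⌋ = 3.
Plotkin bound: M ≤ 2·3 = 6.
Given |C| = 4, check: satisfied.
This |C| is below the Plotkin bound.


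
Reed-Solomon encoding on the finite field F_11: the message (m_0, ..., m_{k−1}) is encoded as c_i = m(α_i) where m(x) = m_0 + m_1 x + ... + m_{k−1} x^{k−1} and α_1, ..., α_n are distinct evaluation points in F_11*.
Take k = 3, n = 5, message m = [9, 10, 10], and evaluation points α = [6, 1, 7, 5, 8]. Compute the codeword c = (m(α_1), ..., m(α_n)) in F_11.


c = [0, 7, 8, 1, 3]

Message polynomial: m(x) = 9 + 10·x + 10·x^2 (mod 11).
For each evaluation point α_i, compute m(α_i) mod 11:
  α_1 = 6: Horner steps 10 → 4 → 0, so m(6) = 0.
  α_2 = 1: Horner steps 10 → 9 → 7, so m(1) = 7.
  α_3 = 7: Horner steps 10 → 3 → 8, so m(7) = 8.
  α_4 = 5: Horner steps 10 → 5 → 1, so m(5) = 1.
  α_5 = 8: Horner steps 10 → 2 → 3, so m(8) = 3.
Codeword c = [0, 7, 8, 1, 3] ∈ F_11^5.


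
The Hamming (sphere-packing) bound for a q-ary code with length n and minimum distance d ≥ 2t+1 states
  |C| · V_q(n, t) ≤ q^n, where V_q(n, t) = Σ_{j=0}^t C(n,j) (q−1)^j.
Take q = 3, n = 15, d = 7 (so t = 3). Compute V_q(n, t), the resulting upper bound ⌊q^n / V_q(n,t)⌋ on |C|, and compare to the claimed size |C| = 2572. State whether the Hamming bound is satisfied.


V_q(n, t) = 4091, q^n = 14348907, Hamming bound = 3507, |C| = 2572 ≤ bound (satisfied).

Step 1: Compute V_q(n, t) = Σ_{j=0}^3 C(n, j) (q−1)^j.
  j = 0: C(15,0)·(2)^0 = 1·1 = 1.
  j = 1: C(15,1)·(2)^1 = 15·2 = 30.
  j = 2: C(15,2)·(2)^2 = 105·4 = 420.
  j = 3: C(15,3)·(2)^3 = 455·8 = 3640.
  V_q(n, t) = 1 + 30 + 420 + 3640 = 4091.
Step 2: q^n = 3^15 = 14348907.
Step 3: Hamming bound ⌊q^n / V_q(n,t)⌋ = ⌊14348907/4091⌋ = 3507.
Step 4: Compare |C| = 2572 to 3507: satisfied.
The claimed |C| lies below the Hamming bound.


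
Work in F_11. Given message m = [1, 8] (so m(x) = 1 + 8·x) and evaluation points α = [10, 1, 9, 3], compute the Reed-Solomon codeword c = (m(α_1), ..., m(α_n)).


c = [4, 9, 7, 3]

Message polynomial: m(x) = 1 + 8·x (mod 11).
For each evaluation point α_i, compute m(α_i) mod 11:
  α_1 = 10: Horner steps 8 → 4, so m(10) = 4.
  α_2 = 1: Horner steps 8 → 9, so m(1) = 9.
  α_3 = 9: Horner steps 8 → 7, so m(9) = 7.
  α_4 = 3: Horner steps 8 → 3, so m(3) = 3.
Codeword c = [4, 9, 7, 3] ∈ F_11^4.


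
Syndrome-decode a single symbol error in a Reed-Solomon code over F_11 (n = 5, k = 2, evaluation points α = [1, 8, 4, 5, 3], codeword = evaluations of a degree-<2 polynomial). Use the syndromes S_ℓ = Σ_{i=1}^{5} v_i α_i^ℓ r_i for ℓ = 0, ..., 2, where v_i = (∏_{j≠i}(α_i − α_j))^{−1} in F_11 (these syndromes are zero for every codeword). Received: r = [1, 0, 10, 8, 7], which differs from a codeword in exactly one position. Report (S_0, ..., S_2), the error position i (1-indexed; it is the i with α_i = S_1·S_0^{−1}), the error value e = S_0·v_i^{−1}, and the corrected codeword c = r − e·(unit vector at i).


S = (8, 7, 2), error at position 4, error magnitude e = 6, c = [1, 0, 10, 2, 7].

Step 1: column multipliers v_i = (∏_{j≠i}(α_i − α_j))^{−1} mod 11.
  i = 1 (α = 1): (1−8)(1−4)(1−5)(1−3) = (−7)·(−3)·(−4)·(−2) = 168 ≡ 3, so v_1 = 3^{−1} = 4 (mod 11).
  i = 2 (α = 8): (8−1)(8−4)(8−5)(8−3) = 7·4·3·5 = 420 ≡ 2, so v_2 = 2^{−1} = 6 (mod 11).
  i = 3 (α = 4): (4−1)(4−8)(4−5)(4−3) = 3·(−4)·(−1)·1 = 12 ≡ 1, so v_3 = 1^{−1} = 1 (mod 11).
  i = 4 (α = 5): (5−1)(5−8)(5−4)(5−3) = 4·(−3)·1·2 = −24 ≡ 9, so v_4 = 9^{−1} = 5 (mod 11).
  i = 5 (α = 3): (3−1)(3−8)(3−4)(3−5) = 2·(−5)·(−1)·(−2) = −20 ≡ 2, so v_5 = 2^{−1} = 6 (mod 11).
  v = [4, 6, 1, 5, 6].
Step 2: syndromes of r = [1, 0, 10, 8, 7] (all sums mod 11).
  S_0 = Σ v_i r_i = 4·1 + 6·0 + 1·10 + 5·8 + 6·7 = 96 ≡ 8.
  S_1 = Σ v_i α_i r_i = 4·1·1 + 6·8·0 + 1·4·10 + 5·5·8 + 6·3·7 = 370 ≡ 7.
  α_i^2 mod 11 = [1, 9, 5, 3, 9].
  S_2 = Σ v_i α_i^2 r_i = 4·1·1 + 6·9·0 + 1·5·10 + 5·3·8 + 6·9·7 = 552 ≡ 2.
  S = (8, 7, 2) ≠ 0, so r is not a codeword (an error is present).
Step 3: locate the error. For a single error e at position i, S_ℓ = v_i·e·α_i^ℓ, so α_err = S_1/S_0.
  S_0^{−1} = 8^{−1} = 7 (mod 11), so α_err = 7·7 = 49 ≡ 5 = α_4. Error position i = 4.
  Consistency check: S_2/S_1 = 2·8 = 16 ≡ 5 = α_err ✓ (single-error assumption holds).
Step 4: error magnitude e = S_0/v_4 = S_0·∏_{j≠4}(α_4 − α_j) = 8·9 = 72 ≡ 6 (mod 11).
Step 5: correct position 4: c_4 = r_4 − e = 8 − 6 ≡ 2 (mod 11). Hence c = [1, 0, 10, 2, 7].
  Check: interpolating c through the α_i gives m(x) = 9 + 3·x (degree < 2) with m(α_i) = c_i for every i, so c is indeed a codeword.


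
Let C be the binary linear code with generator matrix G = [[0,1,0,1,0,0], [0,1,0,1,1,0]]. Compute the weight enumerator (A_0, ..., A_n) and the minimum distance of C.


Weight distribution: A_0 = 1, A_1 = 1, A_2 = 1, A_3 = 1. Minimum distance d = 1.

Enumerate all 2^2 = 4 messages m ∈ F_2^2.
For each, compute codeword c = mG in F_2^6, then tally its weight.
  m = 00 → c = 000000, weight = 0.
  m = 10 → c = 010100, weight = 2.
  m = 01 → c = 010110, weight = 3.
  m = 11 → c = 000010, weight = 1.
Tally weights:
  weight 0: 1 codewords.
  weight 1: 1 codewords.
  weight 2: 1 codewords.
  weight 3: 1 codewords.
Minimum distance d = smallest w > 0 with A_w > 0 = 1.
Sanity: Σ A_w = 4 = 2^2 = 4 ✓.


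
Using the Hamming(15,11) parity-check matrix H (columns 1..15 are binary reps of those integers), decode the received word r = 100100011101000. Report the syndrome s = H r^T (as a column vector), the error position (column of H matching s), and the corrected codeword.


s = (0, 0, 1, 0)^T, error position = 2, corrected codeword c = 110100011101000

Compute s = H r^T mod 2 one row at a time:
  s_1 = 1 + 1 + 1 + 0 + 1 + 0 + 0 + 0 = 4 ≡ 0 (mod 2).
  s_2 = 1 + 0 + 0 + 0 + 1 + 0 + 0 + 0 = 2 ≡ 0 (mod 2).
  s_3 = 0 + 0 + 0 + 0 + 1 + 0 + 0 + 0 = 1 ≡ 1 (mod 2).
  s_4 = 1 + 0 + 0 + 0 + 1 + 0 + 0 + 0 = 2 ≡ 0 (mod 2).
s = (0, 0, 1, 0)^T — this equals column 2 of H (binary 0010), so error is at position 2.
Correct: flip bit 2 of r = 100100011101000 to get c = 110100011101000.


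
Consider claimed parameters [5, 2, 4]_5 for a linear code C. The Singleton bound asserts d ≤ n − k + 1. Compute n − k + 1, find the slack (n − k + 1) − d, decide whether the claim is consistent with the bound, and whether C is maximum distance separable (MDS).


Singleton RHS = n − k + 1 = 4, slack = 0, bound satisfied, MDS.

Singleton bound: d ≤ n − k + 1.
Here n = 5, k = 2, so n − k + 1 = 4.
Given d = 4, check d ≤ 4: YES.
Slack = (n − k + 1) − d = 0.
The code is MDS (slack = 0).
Description: the claimed parameters are [5, 2, 4]_5; such a code would be MDS (meets Singleton bound).


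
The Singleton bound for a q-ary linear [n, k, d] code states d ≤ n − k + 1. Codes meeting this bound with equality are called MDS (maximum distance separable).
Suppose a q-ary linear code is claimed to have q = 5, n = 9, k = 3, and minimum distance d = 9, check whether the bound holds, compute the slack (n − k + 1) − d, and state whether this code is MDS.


Singleton RHS = n − k + 1 = 7, slack = -2, bound violated (no such code; not MDS).

Singleton bound: d ≤ n − k + 1.
Here n = 9, k = 3, so n − k + 1 = 7.
Given d = 9, check d ≤ 7: NO.
Slack = (n − k + 1) − d = -2.
The slack is negative: d = 9 exceeds n − k + 1 = 7 by 2, so the Singleton bound is violated and no linear [9, 3, 9]_5 code can exist. In particular it is not MDS (MDS requires d = n − k + 1 exactly).
Description: the claimed parameters are [9, 3, 9]_5; such a code would be impossible (violates the Singleton bound).


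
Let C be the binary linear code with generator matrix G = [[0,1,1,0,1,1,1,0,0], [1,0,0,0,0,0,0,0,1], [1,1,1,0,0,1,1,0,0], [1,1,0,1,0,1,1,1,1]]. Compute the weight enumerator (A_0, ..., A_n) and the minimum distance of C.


Weight distribution: A_0 = 1, A_2 = 3, A_4 = 3, A_5 = 4, A_6 = 1, A_7 = 4. Minimum distance d = 2.

Enumerate all 2^4 = 16 messages m ∈ F_2^4.
For each, compute codeword c = mG in F_2^9, then tally its weight.
  m = 0000 → c = 000000000, weight = 0.
  m = 1000 → c = 011011100, weight = 5.
  m = 0100 → c = 100000001, weight = 2.
  m = 1100 → c = 111011101, weight = 7.
  m = 0010 → c = 111001100, weight = 5.
  m = 1010 → c = 100010000, weight = 2.
  m = 0110 → c = 011001101, weight = 5.
  m = 1110 → c = 000010001, weight = 2.
  m = 0001 → c = 110101111, weight = 7.
  m = 1001 → c = 101110011, weight = 6.
  m = 0101 → c = 010101110, weight = 5.
  m = 1101 → c = 001110010, weight = 4.
  m = 0011 → c = 001100011, weight = 4.
  m = 1011 → c = 010111111, weight = 7.
  m = 0111 → c = 101100010, weight = 4.
  m = 1111 → c = 110111110, weight = 7.
Tally weights:
  weight 0: 1 codewords.
  weight 2: 3 codewords.
  weight 4: 3 codewords.
  weight 5: 4 codewords.
  weight 6: 1 codewords.
  weight 7: 4 codewords.
Minimum distance d = smallest w > 0 with A_w > 0 = 2.
Sanity: Σ A_w = 16 = 2^4 = 16 ✓.


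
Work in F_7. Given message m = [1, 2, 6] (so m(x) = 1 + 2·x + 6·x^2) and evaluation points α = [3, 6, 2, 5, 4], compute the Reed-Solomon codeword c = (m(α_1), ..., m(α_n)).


c = [5, 5, 1, 0, 0]

Message polynomial: m(x) = 1 + 2·x + 6·x^2 (mod 7).
For each evaluation point α_i, compute m(α_i) mod 7:
  α_1 = 3: Horner steps 6 → 6 → 5, so m(3) = 5.
  α_2 = 6: Horner steps 6 → 3 → 5, so m(6) = 5.
  α_3 = 2: Horner steps 6 → 0 → 1, so m(2) = 1.
  α_4 = 5: Horner steps 6 → 4 → 0, so m(5) = 0.
  α_5 = 4: Horner steps 6 → 5 → 0, so m(4) = 0.
Codeword c = [5, 5, 1, 0, 0] ∈ F_7^5.


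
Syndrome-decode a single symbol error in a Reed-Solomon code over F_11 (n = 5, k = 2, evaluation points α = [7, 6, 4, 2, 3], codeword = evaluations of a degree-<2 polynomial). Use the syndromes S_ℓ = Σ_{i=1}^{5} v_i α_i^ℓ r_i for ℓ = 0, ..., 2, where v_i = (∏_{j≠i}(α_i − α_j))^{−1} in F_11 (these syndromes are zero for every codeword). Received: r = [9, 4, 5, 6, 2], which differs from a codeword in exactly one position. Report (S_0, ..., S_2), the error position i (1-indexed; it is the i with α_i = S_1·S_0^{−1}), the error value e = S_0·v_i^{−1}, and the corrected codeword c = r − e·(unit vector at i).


S = (9, 5, 4), error at position 5, error magnitude e = 2, c = [9, 4, 5, 6, 0].

Step 1: column multipliers v_i = (∏_{j≠i}(α_i − α_j))^{−1} mod 11.
  i = 1 (α = 7): (7−6)(7−4)(7−2)(7−3) = 1·3·5·4 = 60 ≡ 5, so v_1 = 5^{−1} = 9 (mod 11).
  i = 2 (α = 6): (6−7)(6−4)(6−2)(6−3) = (−1)·2·4·3 = −24 ≡ 9, so v_2 = 9^{−1} = 5 (mod 11).
  i = 3 (α = 4): (4−7)(4−6)(4−2)(4−3) = (−3)·(−2)·2·1 = 12 ≡ 1, so v_3 = 1^{−1} = 1 (mod 11).
  i = 4 (α = 2): (2−7)(2−6)(2−4)(2−3) = (−5)·(−4)·(−2)·(−1) = 40 ≡ 7, so v_4 = 7^{−1} = 8 (mod 11).
  i = 5 (α = 3): (3−7)(3−6)(3−4)(3−2) = (−4)·(−3)·(−1)·1 = −12 ≡ 10, so v_5 = 10^{−1} = 10 (mod 11).
  v = [9, 5, 1, 8, 10].
Step 2: syndromes of r = [9, 4, 5, 6, 2] (all sums mod 11).
  S_0 = Σ v_i r_i = 9·9 + 5·4 + 1·5 + 8·6 + 10·2 = 174 ≡ 9.
  S_1 = Σ v_i α_i r_i = 9·7·9 + 5·6·4 + 1·4·5 + 8·2·6 + 10·3·2 = 863 ≡ 5.
  α_i^2 mod 11 = [5, 3, 5, 4, 9].
  S_2 = Σ v_i α_i^2 r_i = 9·5·9 + 5·3·4 + 1·5·5 + 8·4·6 + 10·9·2 = 862 ≡ 4.
  S = (9, 5, 4) ≠ 0, so r is not a codeword (an error is present).
Step 3: locate the error. For a single error e at position i, S_ℓ = v_i·e·α_i^ℓ, so α_err = S_1/S_0.
  S_0^{−1} = 9^{−1} = 5 (mod 11), so α_err = 5·5 = 25 ≡ 3 = α_5. Error position i = 5.
  Consistency check: S_2/S_1 = 4·9 = 36 ≡ 3 = α_err ✓ (single-error assumption holds).
Step 4: error magnitude e = S_0/v_5 = S_0·∏_{j≠5}(α_5 − α_j) = 9·10 = 90 ≡ 2 (mod 11).
Step 5: correct position 5: c_5 = r_5 − e = 2 − 2 ≡ 0 (mod 11). Hence c = [9, 4, 5, 6, 0].
  Check: interpolating c through the α_i gives m(x) = 7 + 5·x (degree < 2) with m(α_i) = c_i for every i, so c is indeed a codeword.


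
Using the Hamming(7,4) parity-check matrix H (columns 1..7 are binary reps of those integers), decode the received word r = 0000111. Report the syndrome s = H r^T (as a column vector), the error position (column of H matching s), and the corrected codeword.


s = (1, 0, 0)^T, error position = 4, corrected codeword c = 0001111

Compute s = H r^T mod 2 one row at a time:
  s_1 = 0 + 1 + 1 + 1 = 3 ≡ 1 (mod 2).
  s_2 = 0 + 0 + 1 + 1 = 2 ≡ 0 (mod 2).
  s_3 = 0 + 0 + 1 + 1 = 2 ≡ 0 (mod 2).
s = (1, 0, 0)^T — this equals column 4 of H (binary 100), so error is at position 4.
Correct: flip bit 4 of r = 0000111 to get c = 0001111.


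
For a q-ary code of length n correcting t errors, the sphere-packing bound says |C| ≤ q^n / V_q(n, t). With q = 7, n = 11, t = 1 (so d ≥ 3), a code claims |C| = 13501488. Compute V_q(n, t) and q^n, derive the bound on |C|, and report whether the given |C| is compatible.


V_q(n, t) = 67, q^n = 1977326743, Hamming bound = 29512339, |C| = 13501488 ≤ bound (satisfied).

Step 1: Compute V_q(n, t) = Σ_{j=0}^1 C(n, j) (q−1)^j.
  j = 0: C(11,0)·(6)^0 = 1·1 = 1.
  j = 1: C(11,1)·(6)^1 = 11·6 = 66.
  V_q(n, t) = 1 + 66 = 67.
Step 2: q^n = 7^11 = 1977326743.
Step 3: Hamming bound ⌊q^n / V_q(n,t)⌋ = ⌊1977326743/67⌋ = 29512339.
Step 4: Compare |C| = 13501488 to 29512339: satisfied.
The claimed |C| lies below the Hamming bound.


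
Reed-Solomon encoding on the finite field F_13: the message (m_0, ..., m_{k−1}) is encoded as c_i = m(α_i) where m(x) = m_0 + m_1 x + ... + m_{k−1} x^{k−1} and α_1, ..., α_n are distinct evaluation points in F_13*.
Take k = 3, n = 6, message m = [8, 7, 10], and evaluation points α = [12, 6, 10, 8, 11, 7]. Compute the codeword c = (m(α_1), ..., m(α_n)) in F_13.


c = [11, 7, 12, 2, 8, 1]

Message polynomial: m(x) = 8 + 7·x + 10·x^2 (mod 13).
For each evaluation point α_i, compute m(α_i) mod 13:
  α_1 = 12: Horner steps 10 → 10 → 11, so m(12) = 11.
  α_2 = 6: Horner steps 10 → 2 → 7, so m(6) = 7.
  α_3 = 10: Horner steps 10 → 3 → 12, so m(10) = 12.
  α_4 = 8: Horner steps 10 → 9 → 2, so m(8) = 2.
  α_5 = 11: Horner steps 10 → 0 → 8, so m(11) = 8.
  α_6 = 7: Horner steps 10 → 12 → 1, so m(7) = 1.
Codeword c = [11, 7, 12, 2, 8, 1] ∈ F_13^6.


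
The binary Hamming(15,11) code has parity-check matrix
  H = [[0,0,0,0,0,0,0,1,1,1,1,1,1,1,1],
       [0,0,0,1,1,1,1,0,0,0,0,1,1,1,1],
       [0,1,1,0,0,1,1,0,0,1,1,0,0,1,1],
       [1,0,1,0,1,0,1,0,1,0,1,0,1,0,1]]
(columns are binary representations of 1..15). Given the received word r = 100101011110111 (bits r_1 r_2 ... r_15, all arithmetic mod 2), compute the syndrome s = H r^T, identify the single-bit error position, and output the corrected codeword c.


s = (1, 1, 1, 1)^T, error position = 15, corrected codeword c = 100101011110110

Compute s = H r^T mod 2 one row at a time:
  s_1 = 1 + 1 + 1 + 1 + 0 + 1 + 1 + 1 = 7 ≡ 1 (mod 2).
  s_2 = 1 + 0 + 1 + 0 + 0 + 1 + 1 + 1 = 5 ≡ 1 (mod 2).
  s_3 = 0 + 0 + 1 + 0 + 1 + 1 + 1 + 1 = 5 ≡ 1 (mod 2).
  s_4 = 1 + 0 + 0 + 0 + 1 + 1 + 1 + 1 = 5 ≡ 1 (mod 2).
s = (1, 1, 1, 1)^T — this equals column 15 of H (binary 1111), so error is at position 15.
Correct: flip bit 15 of r = 100101011110111 to get c = 100101011110110.


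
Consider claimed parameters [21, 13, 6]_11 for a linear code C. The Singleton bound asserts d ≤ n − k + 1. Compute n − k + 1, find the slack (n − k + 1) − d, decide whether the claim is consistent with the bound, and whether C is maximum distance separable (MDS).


Singleton RHS = n − k + 1 = 9, slack = 3, bound satisfied, not MDS.

Singleton bound: d ≤ n − k + 1.
Here n = 21, k = 13, so n − k + 1 = 9.
Given d = 6, check d ≤ 9: YES.
Slack = (n − k + 1) − d = 3.
The code is NOT MDS (slack = 3 > 0).
Description: the claimed parameters are [21, 13, 6]_11; such a code would be non-MDS.


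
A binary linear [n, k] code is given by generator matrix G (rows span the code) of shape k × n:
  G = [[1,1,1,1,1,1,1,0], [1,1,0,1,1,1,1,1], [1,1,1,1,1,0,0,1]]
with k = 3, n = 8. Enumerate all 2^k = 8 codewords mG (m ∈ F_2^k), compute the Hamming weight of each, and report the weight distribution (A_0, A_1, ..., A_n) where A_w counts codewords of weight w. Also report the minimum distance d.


Weight distribution: A_0 = 1, A_2 = 1, A_3 = 2, A_4 = 1, A_6 = 1, A_7 = 2. Minimum distance d = 2.

Enumerate all 2^3 = 8 messages m ∈ F_2^3.
For each, compute codeword c = mG in F_2^8, then tally its weight.
  m = 000 → c = 00000000, weight = 0.
  m = 100 → c = 11111110, weight = 7.
  m = 010 → c = 11011111, weight = 7.
  m = 110 → c = 00100001, weight = 2.
  m = 001 → c = 11111001, weight = 6.
  m = 101 → c = 00000111, weight = 3.
  m = 011 → c = 00100110, weight = 3.
  m = 111 → c = 11011000, weight = 4.
Tally weights:
  weight 0: 1 codewords.
  weight 2: 1 codewords.
  weight 3: 2 codewords.
  weight 4: 1 codewords.
  weight 6: 1 codewords.
  weight 7: 2 codewords.
Minimum distance d = smallest w > 0 with A_w > 0 = 2.
Sanity: Σ A_w = 8 = 2^3 = 8 ✓.


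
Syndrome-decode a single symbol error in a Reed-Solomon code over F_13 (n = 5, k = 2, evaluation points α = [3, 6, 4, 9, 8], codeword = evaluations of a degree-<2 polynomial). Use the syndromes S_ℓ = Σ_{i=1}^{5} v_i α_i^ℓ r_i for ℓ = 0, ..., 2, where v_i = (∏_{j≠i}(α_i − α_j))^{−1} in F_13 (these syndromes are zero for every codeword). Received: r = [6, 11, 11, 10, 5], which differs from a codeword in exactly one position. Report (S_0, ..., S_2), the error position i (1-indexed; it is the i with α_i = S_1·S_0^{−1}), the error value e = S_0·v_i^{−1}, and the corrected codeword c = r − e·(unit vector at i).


S = (12, 7, 3), error at position 2, error magnitude e = 3, c = [6, 8, 11, 10, 5].

Step 1: column multipliers v_i = (∏_{j≠i}(α_i − α_j))^{−1} mod 13.
  i = 1 (α = 3): (3−6)(3−4)(3−9)(3−8) = (−3)·(−1)·(−6)·(−5) = 90 ≡ 12, so v_1 = 12^{−1} = 12 (mod 13).
  i = 2 (α = 6): (6−3)(6−4)(6−9)(6−8) = 3·2·(−3)·(−2) = 36 ≡ 10, so v_2 = 10^{−1} = 4 (mod 13).
  i = 3 (α = 4): (4−3)(4−6)(4−9)(4−8) = 1·(−2)·(−5)·(−4) = −40 ≡ 12, so v_3 = 12^{−1} = 12 (mod 13).
  i = 4 (α = 9): (9−3)(9−6)(9−4)(9−8) = 6·3·5·1 = 90 ≡ 12, so v_4 = 12^{−1} = 12 (mod 13).
  i = 5 (α = 8): (8−3)(8−6)(8−4)(8−9) = 5·2·4·(−1) = −40 ≡ 12, so v_5 = 12^{−1} = 12 (mod 13).
  v = [12, 4, 12, 12, 12].
Step 2: syndromes of r = [6, 11, 11, 10, 5] (all sums mod 13).
  S_0 = Σ v_i r_i = 12·6 + 4·11 + 12·11 + 12·10 + 12·5 = 428 ≡ 12.
  S_1 = Σ v_i α_i r_i = 12·3·6 + 4·6·11 + 12·4·11 + 12·9·10 + 12·8·5 = 2568 ≡ 7.
  α_i^2 mod 13 = [9, 10, 3, 3, 12].
  S_2 = Σ v_i α_i^2 r_i = 12·9·6 + 4·10·11 + 12·3·11 + 12·3·10 + 12·12·5 = 2564 ≡ 3.
  S = (12, 7, 3) ≠ 0, so r is not a codeword (an error is present).
Step 3: locate the error. For a single error e at position i, S_ℓ = v_i·e·α_i^ℓ, so α_err = S_1/S_0.
  S_0^{−1} = 12^{−1} = 12 (mod 13), so α_err = 7·12 = 84 ≡ 6 = α_2. Error position i = 2.
  Consistency check: S_2/S_1 = 3·2 = 6 ≡ 6 = α_err ✓ (single-error assumption holds).
Step 4: error magnitude e = S_0/v_2 = S_0·∏_{j≠2}(α_2 − α_j) = 12·10 = 120 ≡ 3 (mod 13).
Step 5: correct position 2: c_2 = r_2 − e = 11 − 3 ≡ 8 (mod 13). Hence c = [6, 8, 11, 10, 5].
  Check: interpolating c through the α_i gives m(x) = 4 + 5·x (degree < 2) with m(α_i) = c_i for every i, so c is indeed a codeword.


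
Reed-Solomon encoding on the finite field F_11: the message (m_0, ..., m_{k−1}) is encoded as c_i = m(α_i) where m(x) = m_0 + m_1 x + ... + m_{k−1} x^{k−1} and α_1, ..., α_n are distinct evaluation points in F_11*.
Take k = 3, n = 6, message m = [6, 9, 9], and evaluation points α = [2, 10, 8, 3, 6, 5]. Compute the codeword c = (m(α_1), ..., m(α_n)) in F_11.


c = [5, 6, 5, 4, 10, 1]

Message polynomial: m(x) = 6 + 9·x + 9·x^2 (mod 11).
For each evaluation point α_i, compute m(α_i) mod 11:
  α_1 = 2: Horner steps 9 → 5 → 5, so m(2) = 5.
  α_2 = 10: Horner steps 9 → 0 → 6, so m(10) = 6.
  α_3 = 8: Horner steps 9 → 4 → 5, so m(8) = 5.
  α_4 = 3: Horner steps 9 → 3 → 4, so m(3) = 4.
  α_5 = 6: Horner steps 9 → 8 → 10, so m(6) = 10.
  α_6 = 5: Horner steps 9 → 10 → 1, so m(5) = 1.
Codeword c = [5, 6, 5, 4, 10, 1] ∈ F_11^6.


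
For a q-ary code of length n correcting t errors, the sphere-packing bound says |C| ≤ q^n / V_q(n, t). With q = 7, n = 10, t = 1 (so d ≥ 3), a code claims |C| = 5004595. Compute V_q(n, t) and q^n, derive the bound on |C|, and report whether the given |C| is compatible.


V_q(n, t) = 61, q^n = 282475249, Hamming bound = 4630741, |C| = 5004595 > bound (violated).

Step 1: Compute V_q(n, t) = Σ_{j=0}^1 C(n, j) (q−1)^j.
  j = 0: C(10,0)·(6)^0 = 1·1 = 1.
  j = 1: C(10,1)·(6)^1 = 10·6 = 60.
  V_q(n, t) = 1 + 60 = 61.
Step 2: q^n = 7^10 = 282475249.
Step 3: Hamming bound ⌊q^n / V_q(n,t)⌋ = ⌊282475249/61⌋ = 4630741.
Step 4: Compare |C| = 5004595 to 4630741: violated.
The claimed |C| lies above the Hamming bound, so no 7-ary code of length 10 with d ≥ 3 can have 5004595 codewords.


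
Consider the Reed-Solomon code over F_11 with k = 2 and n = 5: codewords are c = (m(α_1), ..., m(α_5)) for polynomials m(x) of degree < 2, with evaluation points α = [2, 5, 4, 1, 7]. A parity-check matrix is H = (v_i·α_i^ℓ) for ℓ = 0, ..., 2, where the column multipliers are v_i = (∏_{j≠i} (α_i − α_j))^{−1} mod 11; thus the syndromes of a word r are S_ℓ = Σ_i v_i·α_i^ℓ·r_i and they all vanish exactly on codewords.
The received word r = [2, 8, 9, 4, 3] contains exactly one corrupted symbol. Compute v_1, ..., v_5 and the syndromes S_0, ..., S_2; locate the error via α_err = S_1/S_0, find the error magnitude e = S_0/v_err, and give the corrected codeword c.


S = (5, 3, 4), error at position 2, error magnitude e = 1, c = [2, 7, 9, 4, 3].

Step 1: column multipliers v_i = (∏_{j≠i}(α_i − α_j))^{−1} mod 11.
  i = 1 (α = 2): (2−5)(2−4)(2−1)(2−7) = (−3)·(−2)·1·(−5) = −30 ≡ 3, so v_1 = 3^{−1} = 4 (mod 11).
  i = 2 (α = 5): (5−2)(5−4)(5−1)(5−7) = 3·1·4·(−2) = −24 ≡ 9, so v_2 = 9^{−1} = 5 (mod 11).
  i = 3 (α = 4): (4−2)(4−5)(4−1)(4−7) = 2·(−1)·3·(−3) = 18 ≡ 7, so v_3 = 7^{−1} = 8 (mod 11).
  i = 4 (α = 1): (1−2)(1−5)(1−4)(1−7) = (−1)·(−4)·(−3)·(−6) = 72 ≡ 6, so v_4 = 6^{−1} = 2 (mod 11).
  i = 5 (α = 7): (7−2)(7−5)(7−4)(7−1) = 5·2·3·6 = 180 ≡ 4, so v_5 = 4^{−1} = 3 (mod 11).
  v = [4, 5, 8, 2, 3].
Step 2: syndromes of r = [2, 8, 9, 4, 3] (all sums mod 11).
  S_0 = Σ v_i r_i = 4·2 + 5·8 + 8·9 + 2·4 + 3·3 = 137 ≡ 5.
  S_1 = Σ v_i α_i r_i = 4·2·2 + 5·5·8 + 8·4·9 + 2·1·4 + 3·7·3 = 575 ≡ 3.
  α_i^2 mod 11 = [4, 3, 5, 1, 5].
  S_2 = Σ v_i α_i^2 r_i = 4·4·2 + 5·3·8 + 8·5·9 + 2·1·4 + 3·5·3 = 565 ≡ 4.
  S = (5, 3, 4) ≠ 0, so r is not a codeword (an error is present).
Step 3: locate the error. For a single error e at position i, S_ℓ = v_i·e·α_i^ℓ, so α_err = S_1/S_0.
  S_0^{−1} = 5^{−1} = 9 (mod 11), so α_err = 3·9 = 27 ≡ 5 = α_2. Error position i = 2.
  Consistency check: S_2/S_1 = 4·4 = 16 ≡ 5 = α_err ✓ (single-error assumption holds).
Step 4: error magnitude e = S_0/v_2 = S_0·∏_{j≠2}(α_2 − α_j) = 5·9 = 45 ≡ 1 (mod 11).
Step 5: correct position 2: c_2 = r_2 − e = 8 − 1 ≡ 7 (mod 11). Hence c = [2, 7, 9, 4, 3].
  Check: interpolating c through the α_i gives m(x) = 6 + 9·x (degree < 2) with m(α_i) = c_i for every i, so c is indeed a codeword.


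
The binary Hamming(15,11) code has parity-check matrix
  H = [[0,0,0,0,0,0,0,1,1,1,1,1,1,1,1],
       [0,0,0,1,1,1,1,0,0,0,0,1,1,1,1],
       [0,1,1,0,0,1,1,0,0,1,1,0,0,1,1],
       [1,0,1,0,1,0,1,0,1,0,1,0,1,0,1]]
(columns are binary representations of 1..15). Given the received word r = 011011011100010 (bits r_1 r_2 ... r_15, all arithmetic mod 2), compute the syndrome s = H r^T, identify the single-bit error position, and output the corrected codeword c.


s = (0, 1, 1, 1)^T, error position = 7, corrected codeword c = 011011111100010

Compute s = H r^T mod 2 one row at a time:
  s_1 = 1 + 1 + 1 + 0 + 0 + 0 + 1 + 0 = 4 ≡ 0 (mod 2).
  s_2 = 0 + 1 + 1 + 0 + 0 + 0 + 1 + 0 = 3 ≡ 1 (mod 2).
  s_3 = 1 + 1 + 1 + 0 + 1 + 0 + 1 + 0 = 5 ≡ 1 (mod 2).
  s_4 = 0 + 1 + 1 + 0 + 1 + 0 + 0 + 0 = 3 ≡ 1 (mod 2).
s = (0, 1, 1, 1)^T — this equals column 7 of H (binary 0111), so error is at position 7.
Correct: flip bit 7 of r = 011011011100010 to get c = 011011111100010.


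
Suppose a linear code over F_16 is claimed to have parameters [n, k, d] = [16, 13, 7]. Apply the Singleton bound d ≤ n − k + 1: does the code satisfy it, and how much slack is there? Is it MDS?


Singleton RHS = n − k + 1 = 4, slack = -3, bound violated (no such code; not MDS).

Singleton bound: d ≤ n − k + 1.
Here n = 16, k = 13, so n − k + 1 = 4.
Given d = 7, check d ≤ 4: NO.
Slack = (n − k + 1) − d = -3.
The slack is negative: d = 7 exceeds n − k + 1 = 4 by 3, so the Singleton bound is violated and no linear [16, 13, 7]_16 code can exist. In particular it is not MDS (MDS requires d = n − k + 1 exactly).
Description: the claimed parameters are [16, 13, 7]_16; such a code would be impossible (violates the Singleton bound).


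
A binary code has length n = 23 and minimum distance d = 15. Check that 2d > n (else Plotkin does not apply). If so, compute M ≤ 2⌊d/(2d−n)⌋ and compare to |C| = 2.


Plotkin bound M ≤ 4; given |C| = 2 ≤ bound (satisfied).

Check applicability: 2d = 30, n = 23.
2d − n = 7 > 0, so Plotkin applies.
Compute d/(2d−n) = 15/7 ≈ 2.1429.
⌊d/(2d−n)⌋ = 2.
Plotkin bound: M ≤ 2·2 = 4.
Given |C| = 2, check: satisfied.
This |C| is below the Plotkin bound.


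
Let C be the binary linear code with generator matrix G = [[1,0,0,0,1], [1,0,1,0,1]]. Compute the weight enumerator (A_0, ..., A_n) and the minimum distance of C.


Weight distribution: A_0 = 1, A_1 = 1, A_2 = 1, A_3 = 1. Minimum distance d = 1.

Enumerate all 2^2 = 4 messages m ∈ F_2^2.
For each, compute codeword c = mG in F_2^5, then tally its weight.
  m = 00 → c = 00000, weight = 0.
  m = 10 → c = 10001, weight = 2.
  m = 01 → c = 10101, weight = 3.
  m = 11 → c = 00100, weight = 1.
Tally weights:
  weight 0: 1 codewords.
  weight 1: 1 codewords.
  weight 2: 1 codewords.
  weight 3: 1 codewords.
Minimum distance d = smallest w > 0 with A_w > 0 = 1.
Sanity: Σ A_w = 4 = 2^2 = 4 ✓.


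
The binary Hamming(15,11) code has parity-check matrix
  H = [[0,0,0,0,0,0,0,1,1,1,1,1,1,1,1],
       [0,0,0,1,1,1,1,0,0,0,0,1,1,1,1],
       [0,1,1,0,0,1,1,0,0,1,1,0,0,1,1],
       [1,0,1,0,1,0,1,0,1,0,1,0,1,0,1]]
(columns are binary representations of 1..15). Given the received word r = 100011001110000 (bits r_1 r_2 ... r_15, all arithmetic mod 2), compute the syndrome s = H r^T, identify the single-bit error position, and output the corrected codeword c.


s = (1, 0, 1, 0)^T, error position = 10, corrected codeword c = 100011001010000

Compute s = H r^T mod 2 one row at a time:
  s_1 = 0 + 1 + 1 + 1 + 0 + 0 + 0 + 0 = 3 ≡ 1 (mod 2).
  s_2 = 0 + 1 + 1 + 0 + 0 + 0 + 0 + 0 = 2 ≡ 0 (mod 2).
  s_3 = 0 + 0 + 1 + 0 + 1 + 1 + 0 + 0 = 3 ≡ 1 (mod 2).
  s_4 = 1 + 0 + 1 + 0 + 1 + 1 + 0 + 0 = 4 ≡ 0 (mod 2).
s = (1, 0, 1, 0)^T — this equals column 10 of H (binary 1010), so error is at position 10.
Correct: flip bit 10 of r = 100011001110000 to get c = 100011001010000.


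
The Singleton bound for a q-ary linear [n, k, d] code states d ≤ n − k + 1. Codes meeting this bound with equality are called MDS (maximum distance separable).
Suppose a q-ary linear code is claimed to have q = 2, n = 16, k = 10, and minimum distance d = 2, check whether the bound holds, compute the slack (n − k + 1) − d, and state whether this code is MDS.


Singleton RHS = n − k + 1 = 7, slack = 5, bound satisfied, not MDS.

Singleton bound: d ≤ n − k + 1.
Here n = 16, k = 10, so n − k + 1 = 7.
Given d = 2, check d ≤ 7: YES.
Slack = (n − k + 1) − d = 5.
The code is NOT MDS (slack = 5 > 0).
Description: the claimed parameters are [16, 10, 2]_2; such a code would be non-MDS.


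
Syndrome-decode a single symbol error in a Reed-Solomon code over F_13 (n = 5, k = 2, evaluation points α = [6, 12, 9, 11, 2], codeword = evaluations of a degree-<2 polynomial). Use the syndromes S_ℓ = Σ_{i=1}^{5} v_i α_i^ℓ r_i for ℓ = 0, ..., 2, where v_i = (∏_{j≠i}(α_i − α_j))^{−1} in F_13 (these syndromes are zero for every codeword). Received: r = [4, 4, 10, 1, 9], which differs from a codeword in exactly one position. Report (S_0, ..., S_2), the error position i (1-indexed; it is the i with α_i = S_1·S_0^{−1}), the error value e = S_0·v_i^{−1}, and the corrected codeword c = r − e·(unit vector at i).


S = (6, 7, 6), error at position 2, error magnitude e = 1, c = [4, 3, 10, 1, 9].

Step 1: column multipliers v_i = (∏_{j≠i}(α_i − α_j))^{−1} mod 13.
  i = 1 (α = 6): (6−12)(6−9)(6−11)(6−2) = (−6)·(−3)·(−5)·4 = −360 ≡ 4, so v_1 = 4^{−1} = 10 (mod 13).
  i = 2 (α = 12): (12−6)(12−9)(12−11)(12−2) = 6·3·1·10 = 180 ≡ 11, so v_2 = 11^{−1} = 6 (mod 13).
  i = 3 (α = 9): (9−6)(9−12)(9−11)(9−2) = 3·(−3)·(−2)·7 = 126 ≡ 9, so v_3 = 9^{−1} = 3 (mod 13).
  i = 4 (α = 11): (11−6)(11−12)(11−9)(11−2) = 5·(−1)·2·9 = −90 ≡ 1, so v_4 = 1^{−1} = 1 (mod 13).
  i = 5 (α = 2): (2−6)(2−12)(2−9)(2−11) = (−4)·(−10)·(−7)·(−9) = 2520 ≡ 11, so v_5 = 11^{−1} = 6 (mod 13).
  v = [10, 6, 3, 1, 6].
Step 2: syndromes of r = [4, 4, 10, 1, 9] (all sums mod 13).
  S_0 = Σ v_i r_i = 10·4 + 6·4 + 3·10 + 1·1 + 6·9 = 149 ≡ 6.
  S_1 = Σ v_i α_i r_i = 10·6·4 + 6·12·4 + 3·9·10 + 1·11·1 + 6·2·9 = 917 ≡ 7.
  α_i^2 mod 13 = [10, 1, 3, 4, 4].
  S_2 = Σ v_i α_i^2 r_i = 10·10·4 + 6·1·4 + 3·3·10 + 1·4·1 + 6·4·9 = 734 ≡ 6.
  S = (6, 7, 6) ≠ 0, so r is not a codeword (an error is present).
Step 3: locate the error. For a single error e at position i, S_ℓ = v_i·e·α_i^ℓ, so α_err = S_1/S_0.
  S_0^{−1} = 6^{−1} = 11 (mod 13), so α_err = 7·11 = 77 ≡ 12 = α_2. Error position i = 2.
  Consistency check: S_2/S_1 = 6·2 = 12 ≡ 12 = α_err ✓ (single-error assumption holds).
Step 4: error magnitude e = S_0/v_2 = S_0·∏_{j≠2}(α_2 − α_j) = 6·11 = 66 ≡ 1 (mod 13).
Step 5: correct position 2: c_2 = r_2 − e = 4 − 1 ≡ 3 (mod 13). Hence c = [4, 3, 10, 1, 9].
  Check: interpolating c through the α_i gives m(x) = 5 + 2·x (degree < 2) with m(α_i) = c_i for every i, so c is indeed a codeword.


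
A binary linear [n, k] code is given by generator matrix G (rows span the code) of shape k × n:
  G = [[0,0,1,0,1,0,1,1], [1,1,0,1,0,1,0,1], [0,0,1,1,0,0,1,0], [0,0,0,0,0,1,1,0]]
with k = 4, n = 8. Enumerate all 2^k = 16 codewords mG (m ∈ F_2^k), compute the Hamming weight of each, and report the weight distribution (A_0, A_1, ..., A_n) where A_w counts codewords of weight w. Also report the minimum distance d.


Weight distribution: A_0 = 1, A_2 = 1, A_3 = 3, A_4 = 5, A_5 = 4, A_6 = 1, A_7 = 1. Minimum distance d = 2.

Enumerate all 2^4 = 16 messages m ∈ F_2^4.
For each, compute codeword c = mG in F_2^8, then tally its weight.
  m = 0000 → c = 00000000, weight = 0.
  m = 1000 → c = 00101011, weight = 4.
  m = 0100 → c = 11010101, weight = 5.
  m = 1100 → c = 11111110, weight = 7.
  m = 0010 → c = 00110010, weight = 3.
  m = 1010 → c = 00011001, weight = 3.
  m = 0110 → c = 11100111, weight = 6.
  m = 1110 → c = 11001100, weight = 4.
  m = 0001 → c = 00000110, weight = 2.
  m = 1001 → c = 00101101, weight = 4.
  m = 0101 → c = 11010011, weight = 5.
  m = 1101 → c = 11111000, weight = 5.
  m = 0011 → c = 00110100, weight = 3.
  m = 1011 → c = 00011111, weight = 5.
  m = 0111 → c = 11100001, weight = 4.
  m = 1111 → c = 11001010, weight = 4.
Tally weights:
  weight 0: 1 codewords.
  weight 2: 1 codewords.
  weight 3: 3 codewords.
  weight 4: 5 codewords.
  weight 5: 4 codewords.
  weight 6: 1 codewords.
  weight 7: 1 codewords.
Minimum distance d = smallest w > 0 with A_w > 0 = 2.
Sanity: Σ A_w = 16 = 2^4 = 16 ✓.


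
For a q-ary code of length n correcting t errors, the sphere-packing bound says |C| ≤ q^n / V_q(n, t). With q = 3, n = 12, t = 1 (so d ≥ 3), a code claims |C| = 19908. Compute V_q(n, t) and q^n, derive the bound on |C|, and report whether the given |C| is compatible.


V_q(n, t) = 25, q^n = 531441, Hamming bound = 21257, |C| = 19908 ≤ bound (satisfied).

Step 1: Compute V_q(n, t) = Σ_{j=0}^1 C(n, j) (q−1)^j.
  j = 0: C(12,0)·(2)^0 = 1·1 = 1.
  j = 1: C(12,1)·(2)^1 = 12·2 = 24.
  V_q(n, t) = 1 + 24 = 25.
Step 2: q^n = 3^12 = 531441.
Step 3: Hamming bound ⌊q^n / V_q(n,t)⌋ = ⌊531441/25⌋ = 21257.
Step 4: Compare |C| = 19908 to 21257: satisfied.
The claimed |C| lies below the Hamming bound.


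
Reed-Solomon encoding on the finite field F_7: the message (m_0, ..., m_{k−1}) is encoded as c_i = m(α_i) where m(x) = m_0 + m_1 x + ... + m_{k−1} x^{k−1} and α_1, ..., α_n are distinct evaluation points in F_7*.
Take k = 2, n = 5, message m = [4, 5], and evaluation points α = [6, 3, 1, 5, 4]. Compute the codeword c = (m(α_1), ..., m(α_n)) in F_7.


c = [6, 5, 2, 1, 3]

Message polynomial: m(x) = 4 + 5·x (mod 7).
For each evaluation point α_i, compute m(α_i) mod 7:
  α_1 = 6: Horner steps 5 → 6, so m(6) = 6.
  α_2 = 3: Horner steps 5 → 5, so m(3) = 5.
  α_3 = 1: Horner steps 5 → 2, so m(1) = 2.
  α_4 = 5: Horner steps 5 → 1, so m(5) = 1.
  α_5 = 4: Horner steps 5 → 3, so m(4) = 3.
Codeword c = [6, 5, 2, 1, 3] ∈ F_7^5.


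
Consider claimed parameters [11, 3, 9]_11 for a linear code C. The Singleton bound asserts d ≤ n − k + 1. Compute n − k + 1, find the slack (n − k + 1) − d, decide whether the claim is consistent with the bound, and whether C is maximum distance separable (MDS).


Singleton RHS = n − k + 1 = 9, slack = 0, bound satisfied, MDS.

Singleton bound: d ≤ n − k + 1.
Here n = 11, k = 3, so n − k + 1 = 9.
Given d = 9, check d ≤ 9: YES.
Slack = (n − k + 1) − d = 0.
The code is MDS (slack = 0).
Description: the claimed parameters are [11, 3, 9]_11; such a code would be MDS (meets Singleton bound).


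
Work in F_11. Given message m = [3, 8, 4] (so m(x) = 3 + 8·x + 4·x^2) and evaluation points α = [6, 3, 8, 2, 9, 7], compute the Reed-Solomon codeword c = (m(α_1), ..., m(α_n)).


c = [8, 8, 4, 2, 3, 2]

Message polynomial: m(x) = 3 + 8·x + 4·x^2 (mod 11).
For each evaluation point α_i, compute m(α_i) mod 11:
  α_1 = 6: Horner steps 4 → 10 → 8, so m(6) = 8.
  α_2 = 3: Horner steps 4 → 9 → 8, so m(3) = 8.
  α_3 = 8: Horner steps 4 → 7 → 4, so m(8) = 4.
  α_4 = 2: Horner steps 4 → 5 → 2, so m(2) = 2.
  α_5 = 9: Horner steps 4 → 0 → 3, so m(9) = 3.
  α_6 = 7: Horner steps 4 → 3 → 2, so m(7) = 2.
Codeword c = [8, 8, 4, 2, 3, 2] ∈ F_11^6.


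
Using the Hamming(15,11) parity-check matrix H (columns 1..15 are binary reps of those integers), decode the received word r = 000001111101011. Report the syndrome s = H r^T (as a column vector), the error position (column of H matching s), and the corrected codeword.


s = (0, 1, 1, 1)^T, error position = 7, corrected codeword c = 000001011101011

Compute s = H r^T mod 2 one row at a time:
  s_1 = 1 + 1 + 1 + 0 + 1 + 0 + 1 + 1 = 6 ≡ 0 (mod 2).
  s_2 = 0 + 0 + 1 + 1 + 1 + 0 + 1 + 1 = 5 ≡ 1 (mod 2).
  s_3 = 0 + 0 + 1 + 1 + 1 + 0 + 1 + 1 = 5 ≡ 1 (mod 2).
  s_4 = 0 + 0 + 0 + 1 + 1 + 0 + 0 + 1 = 3 ≡ 1 (mod 2).
s = (0, 1, 1, 1)^T — this equals column 7 of H (binary 0111), so error is at position 7.
Correct: flip bit 7 of r = 000001111101011 to get c = 000001011101011.
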